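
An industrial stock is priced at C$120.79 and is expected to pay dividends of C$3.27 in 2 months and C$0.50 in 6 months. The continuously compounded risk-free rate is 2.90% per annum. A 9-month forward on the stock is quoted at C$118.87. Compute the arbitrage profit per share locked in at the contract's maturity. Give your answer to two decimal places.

PV(dividends) I = 3.27·e^(−0.0290·2/12) + 0.50·e^(−0.0290·6/12) = 3.7470
Fair forward F* = (S − I)·e^(rT) = (120.79 − 3.7470)·e^0.021750 = 117.0430 × 1.021988 = 119.6165
Market C$118.87 < fair 119.6165: forward underpriced → reverse cash-and-carry (short the stock, invest proceeds at r, pay the dividends, go long the forward).
Profit at T = |F_mkt − F*| = |118.87 − 119.6165| = C$0.75 per share

C$0.75 per share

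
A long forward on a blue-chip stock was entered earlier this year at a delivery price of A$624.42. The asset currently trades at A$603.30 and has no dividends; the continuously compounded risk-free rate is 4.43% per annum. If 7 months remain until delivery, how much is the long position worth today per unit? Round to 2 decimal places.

Current fair forward for the remaining 7 months: F = S·e^(r·T), r = 0.0443
F = 603.30 · e^(0.0443 × 7/12) = 603.30 × 1.026178 = 619.0932
Value of long forward = (F − K)·e^(−rT) = (619.0932 − 624.42) · e^(−0.0443·7/12)
= -5.3268 × 0.974489 = -5.19

-A$5.19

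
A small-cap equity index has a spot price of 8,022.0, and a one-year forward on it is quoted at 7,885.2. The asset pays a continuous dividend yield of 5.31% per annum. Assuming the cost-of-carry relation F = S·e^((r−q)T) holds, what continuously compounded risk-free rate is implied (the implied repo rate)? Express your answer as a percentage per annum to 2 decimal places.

3.59%

From F = S·e^((r−q)T): (r − q) = ln(F/S)/T
ln(7885.2/8022.0) = ln(0.982947) = -0.017200
(r − q) = -0.017200 / (12/12) = -0.017200
r = ln(F/S)/T + q = -0.017200 + 0.0531 = 0.035900
r = 3.59%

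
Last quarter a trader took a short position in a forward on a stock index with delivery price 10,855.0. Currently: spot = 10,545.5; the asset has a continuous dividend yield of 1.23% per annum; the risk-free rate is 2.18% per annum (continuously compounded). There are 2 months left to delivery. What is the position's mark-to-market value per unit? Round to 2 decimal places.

291.73

Current fair forward for the remaining 2 months: F = S·e^((r − q)·T), (r − q) = 0.0218 − 0.0123 = 0.0095
F = 10545.5 · e^(0.0095 × 2/12) = 10545.5 × 1.00158459 = 10562.2103
Value of long forward = (F − K)·e^(−rT) = (10562.2103 − 10855.0) · e^(−0.0218·2/12)
= -292.7897 × 0.99637326 = -291.73
Short position value = −(long value) = 291.73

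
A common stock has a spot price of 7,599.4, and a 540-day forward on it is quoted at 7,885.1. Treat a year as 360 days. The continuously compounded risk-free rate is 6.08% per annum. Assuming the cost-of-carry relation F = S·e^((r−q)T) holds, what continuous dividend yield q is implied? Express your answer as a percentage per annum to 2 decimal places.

From F = S·e^((r−q)T): (r − q) = ln(F/S)/T
ln(7885.1/7599.4) = ln(1.037595) = 0.036906
(r − q) = 0.036906 / (540/360) = 0.024604
q = r − ln(F/S)/T = 0.0608 − 0.024604 = 0.036196
q = 3.62%

3.62%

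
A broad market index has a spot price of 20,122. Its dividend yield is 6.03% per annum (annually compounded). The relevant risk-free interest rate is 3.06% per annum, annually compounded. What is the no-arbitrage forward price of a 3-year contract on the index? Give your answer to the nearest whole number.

F = S · (1+r)^T / (1+q)^T
= 20122 × 1.094638 / 1.192028 = 20122 × 0.918299
F = 18,478

18,478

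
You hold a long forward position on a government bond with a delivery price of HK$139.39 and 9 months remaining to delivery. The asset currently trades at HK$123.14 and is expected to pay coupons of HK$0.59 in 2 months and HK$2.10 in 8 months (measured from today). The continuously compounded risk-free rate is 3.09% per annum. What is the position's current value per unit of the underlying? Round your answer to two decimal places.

PV(remaining coupons) I = 0.59·e^(−0.0309·2/12) + 2.10·e^(−0.0309·8/12) = 2.6442
Current forward F = (S − I)·e^(rT) = (123.14 − 2.6442)·e^(0.0309·9/12) = 120.4958 × 1.023446 = 123.3209
Value (long) = (F − K)·e^(−rT) = (123.3209 − 139.39) × 0.977091 = -15.7010
Value = -HK$15.70

-HK$15.70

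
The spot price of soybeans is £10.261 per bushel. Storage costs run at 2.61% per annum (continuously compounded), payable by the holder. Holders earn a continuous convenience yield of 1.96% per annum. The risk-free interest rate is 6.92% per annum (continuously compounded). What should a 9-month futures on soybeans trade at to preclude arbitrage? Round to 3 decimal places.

Net carry = r + u − y = 0.0692 + 0.0261 − 0.0196 = 0.0757
F = S·e^((r+u−y)T) = 10.261 · e^(0.0757 × 9/12) = 10.261 · e^0.056775
= 10.261 × 1.058418 = £10.860 per bushel

£10.860 per bushel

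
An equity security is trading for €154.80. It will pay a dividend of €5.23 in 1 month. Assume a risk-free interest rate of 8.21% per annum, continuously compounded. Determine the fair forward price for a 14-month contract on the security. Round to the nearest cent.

PV(dividends) I = 5.23·e^(−0.0821·1/12)
I = 5.1943
F = (S − I)·e^(rT) = (154.80 − 5.1943) · e^(0.0821·14/12)
= 149.6057 · e^0.095783 = 149.6057 × 1.100520 = €164.64

€164.64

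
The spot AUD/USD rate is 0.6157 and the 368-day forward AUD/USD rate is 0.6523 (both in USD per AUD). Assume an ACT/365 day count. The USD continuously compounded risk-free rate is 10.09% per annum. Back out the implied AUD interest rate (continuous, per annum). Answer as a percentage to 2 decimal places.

F = S·e^((r_USD − r_AUD)T) ⇒ r_AUD = r_USD − ln(F/S)/T
ln(0.6523/0.6157) = 0.057745; /(368/365) = 0.057274
r_AUD = 0.1009 − 0.057274 = 0.043626
r_AUD = 4.36%

4.36%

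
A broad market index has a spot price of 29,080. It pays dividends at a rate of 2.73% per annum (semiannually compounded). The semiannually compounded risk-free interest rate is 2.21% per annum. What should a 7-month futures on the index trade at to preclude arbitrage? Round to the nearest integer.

F = S · (1+r/2)^(2T) / (1+q/2)^(2T)
= 29080 × 1.012904 / 1.015943 = 29080 × 0.997009
F = 28,993

28,993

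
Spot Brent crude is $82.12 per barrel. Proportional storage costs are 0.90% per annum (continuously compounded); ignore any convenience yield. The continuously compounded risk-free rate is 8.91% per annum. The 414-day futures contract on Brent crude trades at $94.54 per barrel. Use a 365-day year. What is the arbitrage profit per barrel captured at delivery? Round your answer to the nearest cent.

Fair futures: F* = S·e^(carry·T), with carry = (r + u) = 0.0891 + 0.0090 = 0.0981
F* = 82.12 · e^(0.0981 × 414/365) = 82.12 · e^0.111270 = 82.12 × 1.117697 = $91.7853
Market $94.54 > fair $91.7853: forward overpriced → cash-and-carry (buy spot, short the forward).
At maturity, profit = |F_mkt − F*| = |94.54 − 91.7853| = $2.75 per barrel

$2.75 per barrel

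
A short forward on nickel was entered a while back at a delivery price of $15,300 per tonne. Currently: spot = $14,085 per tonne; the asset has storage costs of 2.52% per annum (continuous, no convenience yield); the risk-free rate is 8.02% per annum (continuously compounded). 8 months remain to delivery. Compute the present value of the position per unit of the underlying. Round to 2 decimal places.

Current fair forward for the remaining 8 months: F = S·e^((r + u)·T), (r + u) = 0.0802 + 0.0252 = 0.1054
F = 14085 · e^(0.1054 × 8/12) = 14085 × 1.07279422 = 15110.3066
Value of long forward = (F − K)·e^(−rT) = (15110.3066 − 15300) · e^(−0.0802·8/12)
= -189.6934 × 0.94793754 = -179.82
Short position value = −(long value) = $179.82

$179.82 per tonne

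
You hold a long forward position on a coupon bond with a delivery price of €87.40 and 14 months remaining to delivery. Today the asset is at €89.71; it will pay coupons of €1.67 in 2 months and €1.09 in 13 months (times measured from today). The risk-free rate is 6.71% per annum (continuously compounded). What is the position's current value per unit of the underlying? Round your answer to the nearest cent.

€6.23

PV(remaining coupons) I = 1.67·e^(−0.0671·2/12) + 1.09·e^(−0.0671·13/12) = 2.6650
Current forward F = (S − I)·e^(rT) = (89.71 − 2.6650)·e^(0.0671·14/12) = 87.0450 × 1.081429 = 94.1330
Value (long) = (F − K)·e^(−rT) = (94.1330 − 87.40) × 0.924702 = 6.2260
Value = €6.23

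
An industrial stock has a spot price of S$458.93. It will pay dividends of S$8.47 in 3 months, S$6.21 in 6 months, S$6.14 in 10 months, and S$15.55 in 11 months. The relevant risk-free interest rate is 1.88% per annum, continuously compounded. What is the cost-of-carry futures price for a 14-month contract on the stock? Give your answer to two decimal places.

S$432.40

PV(dividends) I = 8.47·e^(−0.0188·3/12) + 6.21·e^(−0.0188·6/12) + 6.14·e^(−0.0188·10/12) + 15.55·e^(−0.0188·11/12)
I = 8.4303 + 6.1519 + 6.0446 + 15.2843 = 35.9111
F = (S − I)·e^(rT) = (458.93 − 35.9111) · e^(0.0188·14/12)
= 423.0189 · e^0.021933 = 423.0189 × 1.022175 = S$432.40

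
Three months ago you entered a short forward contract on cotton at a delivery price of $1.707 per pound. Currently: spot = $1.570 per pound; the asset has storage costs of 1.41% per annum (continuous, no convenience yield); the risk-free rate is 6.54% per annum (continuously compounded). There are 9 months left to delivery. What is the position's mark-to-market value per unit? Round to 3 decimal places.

$0.039 per pound

Current fair forward for the remaining 9 months: F = S·e^((r + u)·T), (r + u) = 0.0654 + 0.0141 = 0.0795
F = 1.570 · e^(0.0795 × 9/12) = 1.570 × 1.061438 = 1.6665
Value of long forward = (F − K)·e^(−rT) = (1.6665 − 1.707) · e^(−0.0654·9/12)
= -0.0405 × 0.952134 = -0.039
Short position value = −(long value) = $0.039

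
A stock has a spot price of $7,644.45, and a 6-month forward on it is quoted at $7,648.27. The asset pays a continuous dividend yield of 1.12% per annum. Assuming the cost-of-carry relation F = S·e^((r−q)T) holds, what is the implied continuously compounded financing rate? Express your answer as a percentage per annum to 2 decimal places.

1.22%

From F = S·e^((r−q)T): (r − q) = ln(F/S)/T
ln(7648.27/7644.45) = ln(1.000500) = 0.000500
(r − q) = 0.000500 / (6/12) = 0.001000
r = ln(F/S)/T + q = 0.001000 + 0.0112 = 0.012200
r = 1.22%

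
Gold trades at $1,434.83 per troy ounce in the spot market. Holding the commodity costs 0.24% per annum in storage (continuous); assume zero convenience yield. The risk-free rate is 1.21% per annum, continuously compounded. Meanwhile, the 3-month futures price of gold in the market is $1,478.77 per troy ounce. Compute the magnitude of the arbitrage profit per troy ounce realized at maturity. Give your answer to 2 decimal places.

Fair futures: F* = S·e^(carry·T), with carry = (r + u) = 0.0121 + 0.0024 = 0.0145
F* = 1434.83 · e^(0.0145 × 3/12) = 1434.83 · e^0.00362500 = 1434.83 × 1.00363158 = $1440.0407
Market $1478.77 > fair $1440.0407: forward overpriced → cash-and-carry (buy spot, short the forward).
At maturity, profit = |F_mkt − F*| = |1478.77 − 1440.0407| = $38.73 per troy ounce

$38.73 per troy ounce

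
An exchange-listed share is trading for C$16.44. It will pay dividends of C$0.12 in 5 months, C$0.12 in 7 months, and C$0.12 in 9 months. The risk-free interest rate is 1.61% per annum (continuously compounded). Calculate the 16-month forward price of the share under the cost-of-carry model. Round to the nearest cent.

C$16.43

PV(dividends) I = 0.12·e^(−0.0161·5/12) + 0.12·e^(−0.0161·7/12) + 0.12·e^(−0.0161·9/12)
I = 0.1192 + 0.1189 + 0.1186 = 0.3567
F = (S − I)·e^(rT) = (16.44 − 0.3567) · e^(0.0161·16/12)
= 16.0833 · e^0.021467 = 16.0833 × 1.021699 = C$16.43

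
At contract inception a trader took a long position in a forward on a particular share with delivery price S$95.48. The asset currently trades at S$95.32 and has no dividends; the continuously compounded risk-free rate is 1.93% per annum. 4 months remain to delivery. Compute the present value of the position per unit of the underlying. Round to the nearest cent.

S$0.45

Current fair forward for the remaining 4 months: F = S·e^(r·T), r = 0.0193
F = 95.32 · e^(0.0193 × 4/12) = 95.32 × 1.006454 = 95.9352
Value of long forward = (F − K)·e^(−rT) = (95.9352 − 95.48) · e^(−0.0193·4/12)
= 0.4552 × 0.993587 = 0.45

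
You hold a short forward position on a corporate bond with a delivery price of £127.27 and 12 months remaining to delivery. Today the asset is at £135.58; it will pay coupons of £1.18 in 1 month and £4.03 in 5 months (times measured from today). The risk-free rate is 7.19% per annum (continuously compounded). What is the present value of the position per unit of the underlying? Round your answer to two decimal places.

-£12.06

PV(remaining coupons) I = 1.18·e^(−0.0719·1/12) + 4.03·e^(−0.0719·5/12) = 5.0840
Current forward F = (S − I)·e^(rT) = (135.58 − 5.0840)·e^(0.0719·12/12) = 130.4960 × 1.074548 = 140.2242
Value (long) = (F − K)·e^(−rT) = (140.2242 − 127.27) × 0.930624 = 12.0555
Short position value = −(long value) = -£12.06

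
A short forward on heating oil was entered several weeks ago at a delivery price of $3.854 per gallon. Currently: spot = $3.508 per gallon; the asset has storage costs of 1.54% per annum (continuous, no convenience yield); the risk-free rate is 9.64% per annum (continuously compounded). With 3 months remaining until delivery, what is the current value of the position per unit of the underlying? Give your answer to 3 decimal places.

$0.241 per gallon

Current fair forward for the remaining 3 months: F = S·e^((r + u)·T), (r + u) = 0.0964 + 0.0154 = 0.1118
F = 3.508 · e^(0.1118 × 3/12) = 3.508 × 1.028344 = 3.6074
Value of long forward = (F − K)·e^(−rT) = (3.6074 − 3.854) · e^(−0.0964·3/12)
= -0.2466 × 0.976188 = -0.241
Short position value = −(long value) = $0.241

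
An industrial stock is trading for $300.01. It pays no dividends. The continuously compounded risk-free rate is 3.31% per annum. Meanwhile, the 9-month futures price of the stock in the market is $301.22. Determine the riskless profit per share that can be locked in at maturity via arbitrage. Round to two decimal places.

Fair futures: F* = S·e^(carry·T), with carry = r = 0.0331
F* = 300.01 · e^(0.0331 × 9/12) = 300.01 · e^0.024825 = 300.01 × 1.025136 = $307.5511
Market $301.22 < fair $307.5511: forward underpriced → reverse cash-and-carry (short spot, go long the forward).
At maturity, profit = |F_mkt − F*| = |301.22 − 307.5511| = $6.33 per share

$6.33 per share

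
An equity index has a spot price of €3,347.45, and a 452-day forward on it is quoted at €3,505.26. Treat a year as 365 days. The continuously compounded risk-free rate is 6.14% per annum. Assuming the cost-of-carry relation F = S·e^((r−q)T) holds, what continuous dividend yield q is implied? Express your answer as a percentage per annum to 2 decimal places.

From F = S·e^((r−q)T): (r − q) = ln(F/S)/T
ln(3505.26/3347.45) = ln(1.047143) = 0.046066
(r − q) = 0.046066 / (452/365) = 0.037199
q = r − ln(F/S)/T = 0.0614 − 0.037199 = 0.024201
q = 2.42%

2.42%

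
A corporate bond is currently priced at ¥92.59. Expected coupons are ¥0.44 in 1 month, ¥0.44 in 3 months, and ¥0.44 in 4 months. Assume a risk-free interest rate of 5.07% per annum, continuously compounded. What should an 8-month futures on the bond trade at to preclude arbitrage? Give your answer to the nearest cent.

¥94.42

PV(coupons) I = 0.44·e^(−0.0507·1/12) + 0.44·e^(−0.0507·3/12) + 0.44·e^(−0.0507·4/12)
I = 0.4381 + 0.4345 + 0.4326 = 1.3052
F = (S − I)·e^(rT) = (92.59 − 1.3052) · e^(0.0507·8/12)
= 91.2848 · e^0.033800 = 91.2848 × 1.034378 = ¥94.42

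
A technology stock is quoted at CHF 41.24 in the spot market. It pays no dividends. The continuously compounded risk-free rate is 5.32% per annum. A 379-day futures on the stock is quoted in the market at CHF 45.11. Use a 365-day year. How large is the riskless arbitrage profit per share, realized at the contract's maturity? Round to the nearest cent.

Fair futures: F* = S·e^(carry·T), with carry = r = 0.0532
F* = 41.24 · e^(0.0532 × 379/365) = 41.24 · e^0.055241 = 41.24 × 1.056795 = CHF 43.5822
Market CHF 45.11 > fair CHF 43.5822: forward overpriced → cash-and-carry (buy spot, short the forward).
At maturity, profit = |F_mkt − F*| = |45.11 − 43.5822| = CHF 1.53 per share

CHF 1.53 per share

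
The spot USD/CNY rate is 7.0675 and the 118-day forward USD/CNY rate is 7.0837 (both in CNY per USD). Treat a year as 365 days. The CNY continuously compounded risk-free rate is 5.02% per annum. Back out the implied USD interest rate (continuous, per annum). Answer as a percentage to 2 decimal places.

F = S·e^((r_CNY − r_USD)T) ⇒ r_USD = r_CNY − ln(F/S)/T
ln(7.0837/7.0675) = 0.002290; /(118/365) = 0.007083
r_USD = 0.0502 − 0.007083 = 0.043117
r_USD = 4.31%

4.31%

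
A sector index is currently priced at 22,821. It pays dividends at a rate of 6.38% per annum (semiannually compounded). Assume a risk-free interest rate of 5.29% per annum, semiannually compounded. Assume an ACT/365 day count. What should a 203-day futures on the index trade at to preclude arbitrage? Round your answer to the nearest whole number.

22,687

F = S · (1+r/2)^(2T) / (1+q/2)^(2T)
= 22821 × 1.029464 / 1.035546 = 22821 × 0.994127
F = 22,687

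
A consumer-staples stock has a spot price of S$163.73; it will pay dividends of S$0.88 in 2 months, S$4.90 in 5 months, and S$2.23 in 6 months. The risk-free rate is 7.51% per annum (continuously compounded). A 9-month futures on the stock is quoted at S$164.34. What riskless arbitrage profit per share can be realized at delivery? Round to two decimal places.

PV(dividends) I = 0.88·e^(−0.0751·2/12) + 4.90·e^(−0.0751·5/12) + 2.23·e^(−0.0751·6/12) = 7.7659
Fair futures F* = (S − I)·e^(rT) = (163.73 − 7.7659)·e^0.056325 = 155.9641 × 1.057941 = 165.0008
Market S$164.34 < fair 165.0008: forward underpriced → reverse cash-and-carry (short the stock, invest proceeds at r, pay the dividends, go long the forward).
Profit at T = |F_mkt − F*| = |164.34 − 165.0008| = S$0.66 per share

S$0.66 per share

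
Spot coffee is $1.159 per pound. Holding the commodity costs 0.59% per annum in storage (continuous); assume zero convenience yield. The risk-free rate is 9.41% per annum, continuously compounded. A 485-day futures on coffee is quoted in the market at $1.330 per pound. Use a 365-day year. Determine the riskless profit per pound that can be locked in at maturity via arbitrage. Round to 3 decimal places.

Fair futures: F* = S·e^(carry·T), with carry = (r + u) = 0.0941 + 0.0059 = 0.1000
F* = 1.159 · e^(0.1000 × 485/365) = 1.159 · e^0.132877 = 1.159 × 1.142110 = $1.3237
Market $1.330 > fair $1.3237: forward overpriced → cash-and-carry (buy spot, short the forward).
At maturity, profit = |F_mkt − F*| = |1.330 − 1.3237| = $0.006 per pound

$0.006 per pound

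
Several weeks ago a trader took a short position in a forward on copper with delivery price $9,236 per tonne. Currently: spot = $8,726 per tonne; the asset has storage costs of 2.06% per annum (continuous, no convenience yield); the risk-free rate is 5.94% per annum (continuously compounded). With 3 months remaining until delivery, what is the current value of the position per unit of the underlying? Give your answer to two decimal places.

$328.80 per tonne

Current fair forward for the remaining 3 months: F = S·e^((r + u)·T), (r + u) = 0.0594 + 0.0206 = 0.0800
F = 8726 · e^(0.0800 × 3/12) = 8726 × 1.02020134 = 8902.2769
Value of long forward = (F − K)·e^(−rT) = (8902.2769 − 9236) · e^(−0.0594·3/12)
= -333.7231 × 0.98525972 = -328.80
Short position value = −(long value) = $328.80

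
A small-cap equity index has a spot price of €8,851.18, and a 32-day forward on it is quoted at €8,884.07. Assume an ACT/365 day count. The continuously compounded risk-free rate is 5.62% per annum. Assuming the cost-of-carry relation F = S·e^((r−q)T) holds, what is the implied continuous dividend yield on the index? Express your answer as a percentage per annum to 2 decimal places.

From F = S·e^((r−q)T): (r − q) = ln(F/S)/T
ln(8884.07/8851.18) = ln(1.003716) = 0.003709
(r − q) = 0.003709 / (32/365) = 0.042306
q = r − ln(F/S)/T = 0.0562 − 0.042306 = 0.013894
q = 1.39%

1.39%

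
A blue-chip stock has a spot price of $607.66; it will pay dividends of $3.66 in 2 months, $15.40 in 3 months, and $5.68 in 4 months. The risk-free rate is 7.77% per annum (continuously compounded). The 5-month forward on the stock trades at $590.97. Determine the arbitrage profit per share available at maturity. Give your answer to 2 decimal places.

PV(dividends) I = 3.66·e^(−0.0777·2/12) + 15.40·e^(−0.0777·3/12) + 5.68·e^(−0.0777·4/12) = 24.2514
Fair forward F* = (S − I)·e^(rT) = (607.66 − 24.2514)·e^0.032375 = 583.4086 × 1.032905 = 602.6057
Market $590.97 < fair 602.6057: forward underpriced → reverse cash-and-carry (short the stock, invest proceeds at r, pay the dividends, go long the forward).
Profit at T = |F_mkt − F*| = |590.97 − 602.6057| = $11.64 per share

$11.64 per share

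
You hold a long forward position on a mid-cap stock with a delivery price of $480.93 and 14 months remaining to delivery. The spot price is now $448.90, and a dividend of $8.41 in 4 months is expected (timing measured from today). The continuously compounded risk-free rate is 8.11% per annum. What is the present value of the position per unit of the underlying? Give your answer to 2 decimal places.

PV(remaining dividends) I = 8.41·e^(−0.0811·4/12) = 8.1857
Current forward F = (S − I)·e^(rT) = (448.90 − 8.1857)·e^(0.0811·14/12) = 440.7143 × 1.099237 = 484.4495
Value (long) = (F − K)·e^(−rT) = (484.4495 − 480.93) × 0.909722 = 3.2018
Value = $3.20

$3.20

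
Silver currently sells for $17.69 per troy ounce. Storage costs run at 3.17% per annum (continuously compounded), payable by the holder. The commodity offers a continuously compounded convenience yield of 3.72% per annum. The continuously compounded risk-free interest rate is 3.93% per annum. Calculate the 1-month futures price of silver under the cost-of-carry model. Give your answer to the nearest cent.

$17.74 per troy ounce

Net carry = r + u − y = 0.0393 + 0.0317 − 0.0372 = 0.0338
F = S·e^((r+u−y)T) = 17.69 · e^(0.0338 × 1/12) = 17.69 · e^0.002817
= 17.69 × 1.002821 = $17.74 per troy ounce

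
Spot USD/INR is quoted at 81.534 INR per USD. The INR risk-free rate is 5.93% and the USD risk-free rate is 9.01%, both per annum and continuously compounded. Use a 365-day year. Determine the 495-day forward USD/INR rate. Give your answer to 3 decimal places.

78.198

F = S·e^((r_INR − r_USD)T) = 81.534 · e^((0.0593 − 0.0901) × 495/365)
= 81.534 · e^-0.041770 = 81.534 × 0.959090
F = 78.198 INR per USD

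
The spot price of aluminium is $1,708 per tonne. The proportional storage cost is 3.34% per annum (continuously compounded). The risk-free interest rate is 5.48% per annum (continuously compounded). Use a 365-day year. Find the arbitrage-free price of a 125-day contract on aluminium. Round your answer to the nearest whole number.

Net carry = r + u − y = 0.0548 + 0.0334 − 0.0000 = 0.0882
F = S·e^((r+u−y)T) = 1708 · e^(0.0882 × 125/365) = 1708 · e^0.030205
= 1708 × 1.030666 = $1,760 per tonne

$1,760 per tonne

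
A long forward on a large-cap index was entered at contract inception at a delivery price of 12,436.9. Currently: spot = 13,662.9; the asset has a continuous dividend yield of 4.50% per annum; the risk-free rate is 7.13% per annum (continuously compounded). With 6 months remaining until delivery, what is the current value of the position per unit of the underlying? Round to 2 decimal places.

1357.58

Current fair forward for the remaining 6 months: F = S·e^((r − q)·T), (r − q) = 0.0713 − 0.0450 = 0.0263
F = 13662.9 · e^(0.0263 × 6/12) = 13662.9 × 1.01323684 = 13843.7536
Value of long forward = (F − K)·e^(−rT) = (13843.7536 − 12436.9) · e^(−0.0713·6/12)
= 1406.8536 × 0.96497798 = 1357.58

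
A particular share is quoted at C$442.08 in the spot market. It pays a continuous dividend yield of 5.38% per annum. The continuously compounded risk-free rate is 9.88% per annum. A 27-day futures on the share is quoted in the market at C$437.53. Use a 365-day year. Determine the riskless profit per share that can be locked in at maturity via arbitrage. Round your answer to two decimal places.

C$6.02 per share

Fair futures: F* = S·e^(carry·T), with carry = (r − q) = 0.0988 − 0.0538 = 0.0450
F* = 442.08 · e^(0.0450 × 27/365) = 442.08 · e^0.003329 = 442.08 × 1.003335 = C$443.5543
Market C$437.53 < fair C$443.5543: forward underpriced → reverse cash-and-carry (short spot, go long the forward).
At maturity, profit = |F_mkt − F*| = |437.53 − 443.5543| = C$6.02 per share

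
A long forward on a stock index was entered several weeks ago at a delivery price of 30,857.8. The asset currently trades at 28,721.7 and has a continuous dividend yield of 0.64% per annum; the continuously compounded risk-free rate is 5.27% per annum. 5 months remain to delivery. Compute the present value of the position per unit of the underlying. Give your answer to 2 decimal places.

Current fair forward for the remaining 5 months: F = S·e^((r − q)·T), (r − q) = 0.0527 − 0.0064 = 0.0463
F = 28721.7 · e^(0.0463 × 5/12) = 28721.7 × 1.01947895 = 29281.1686
Value of long forward = (F − K)·e^(−rT) = (29281.1686 − 30857.8) · e^(−0.0527·5/12)
= -1576.6314 × 0.97828100 = -1542.39

-1542.39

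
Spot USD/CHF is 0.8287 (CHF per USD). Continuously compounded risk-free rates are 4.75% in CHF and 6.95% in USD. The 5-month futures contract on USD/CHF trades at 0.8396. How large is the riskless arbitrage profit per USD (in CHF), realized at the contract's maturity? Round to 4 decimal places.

0.0185 per USD (in CHF)

Fair futures: F* = S·e^(carry·T), with carry = (r_CHF − r_USD) = 0.0475 − 0.0695 = -0.0220
F* = 0.8287 · e^(-0.0220 × 5/12) = 0.8287 · e^-0.009167 = 0.8287 × 0.990875 = 0.8211
Market 0.8396 > fair 0.8211: forward overpriced → cash-and-carry (buy spot, short the forward).
At maturity, profit = |F_mkt − F*| = |0.8396 − 0.8211| = 0.0185 per USD (in CHF)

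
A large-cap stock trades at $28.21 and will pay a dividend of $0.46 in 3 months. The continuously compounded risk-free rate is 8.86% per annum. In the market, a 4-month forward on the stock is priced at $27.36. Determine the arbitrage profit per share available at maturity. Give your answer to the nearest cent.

PV(dividends) I = 0.46·e^(−0.0886·3/12) = 0.4499
Fair forward F* = (S − I)·e^(rT) = (28.21 − 0.4499)·e^0.029533 = 27.7601 × 1.029973 = 28.5922
Market $27.36 < fair 28.5922: forward underpriced → reverse cash-and-carry (short the stock, invest proceeds at r, pay the dividends, go long the forward).
Profit at T = |F_mkt − F*| = |27.36 − 28.5922| = $1.23 per share

$1.23 per share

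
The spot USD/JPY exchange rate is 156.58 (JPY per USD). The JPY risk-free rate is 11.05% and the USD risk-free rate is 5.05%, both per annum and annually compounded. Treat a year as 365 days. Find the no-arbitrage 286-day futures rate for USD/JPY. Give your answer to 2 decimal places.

By covered interest parity, F = S · (1+r_JPY)^T / (1+r_USD)^T
= 156.58 × 1.085592 / 1.039358 = 156.58 × 1.044483
F = 163.55 JPY per USD

163.55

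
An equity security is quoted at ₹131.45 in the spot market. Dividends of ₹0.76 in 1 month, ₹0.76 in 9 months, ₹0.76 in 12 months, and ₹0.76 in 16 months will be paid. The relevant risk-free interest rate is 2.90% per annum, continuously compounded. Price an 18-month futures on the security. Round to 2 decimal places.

₹134.19

PV(dividends) I = 0.76·e^(−0.0290·1/12) + 0.76·e^(−0.0290·9/12) + 0.76·e^(−0.0290·12/12) + 0.76·e^(−0.0290·16/12)
I = 0.7582 + 0.7436 + 0.7383 + 0.7312 = 2.9713
F = (S − I)·e^(rT) = (131.45 − 2.9713) · e^(0.0290·18/12)
= 128.4787 · e^0.043500 = 128.4787 × 1.044460 = ₹134.19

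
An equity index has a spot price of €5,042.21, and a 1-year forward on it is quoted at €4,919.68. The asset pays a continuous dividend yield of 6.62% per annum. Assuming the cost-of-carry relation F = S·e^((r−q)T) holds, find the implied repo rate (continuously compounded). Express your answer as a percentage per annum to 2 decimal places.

From F = S·e^((r−q)T): (r − q) = ln(F/S)/T
ln(4919.68/5042.21) = ln(0.975699) = -0.024601
(r − q) = -0.024601 / (1) = -0.024601
r = ln(F/S)/T + q = -0.024601 + 0.0662 = 0.041599
r = 4.16%

4.16%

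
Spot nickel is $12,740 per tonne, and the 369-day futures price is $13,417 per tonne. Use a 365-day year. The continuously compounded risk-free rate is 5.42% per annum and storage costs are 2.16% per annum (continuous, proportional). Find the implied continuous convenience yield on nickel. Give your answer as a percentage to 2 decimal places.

F = S·e^((r+u−y)T) ⇒ (r+u−y) = ln(F/S)/T
ln(13417/12740) = 0.051776; /T ⇒ 0.051215
y = r + u − ln(F/S)/T = 0.0542 + 0.0216 − 0.051215 = 0.024585
y = 2.46%

2.46%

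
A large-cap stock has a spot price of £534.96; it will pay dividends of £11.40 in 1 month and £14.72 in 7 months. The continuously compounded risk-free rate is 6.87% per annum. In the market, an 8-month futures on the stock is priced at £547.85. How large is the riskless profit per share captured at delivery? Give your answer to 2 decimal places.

£14.49 per share

PV(dividends) I = 11.40·e^(−0.0687·1/12) + 14.72·e^(−0.0687·7/12) = 25.4767
Fair futures F* = (S − I)·e^(rT) = (534.96 − 25.4767)·e^0.045800 = 509.4833 × 1.046865 = 533.3602
Market £547.85 > fair 533.3602: forward overpriced → cash-and-carry (borrow at r, buy the stock and collect the dividends, short the forward).
Profit at T = |F_mkt − F*| = |547.85 − 533.3602| = £14.49 per share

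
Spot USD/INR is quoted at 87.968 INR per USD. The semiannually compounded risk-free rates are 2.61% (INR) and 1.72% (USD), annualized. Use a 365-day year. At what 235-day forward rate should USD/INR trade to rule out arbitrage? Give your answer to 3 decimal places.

By covered interest parity, F = S · (1+r_INR/2)^(2T) / (1+r_USD/2)^(2T)
= 87.968 × 1.016836 / 1.011088 = 87.968 × 1.005685
F = 88.468 INR per USD

88.468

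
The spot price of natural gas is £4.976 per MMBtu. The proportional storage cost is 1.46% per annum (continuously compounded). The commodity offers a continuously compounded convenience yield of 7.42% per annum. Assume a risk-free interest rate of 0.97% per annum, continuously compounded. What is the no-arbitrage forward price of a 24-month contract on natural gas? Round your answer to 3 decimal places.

£4.503 per MMBtu

Net carry = r + u − y = 0.0097 + 0.0146 − 0.0742 = -0.0499
F = S·e^((r+u−y)T) = 4.976 · e^(-0.0499 × 24/12) = 4.976 · e^-0.099800
= 4.976 × 0.905018 = £4.503 per MMBtu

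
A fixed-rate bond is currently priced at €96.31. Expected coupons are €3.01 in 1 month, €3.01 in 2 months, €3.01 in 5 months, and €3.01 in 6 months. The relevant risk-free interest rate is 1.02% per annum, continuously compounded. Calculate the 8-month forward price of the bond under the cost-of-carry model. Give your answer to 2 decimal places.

€84.88

PV(coupons) I = 3.01·e^(−0.0102·1/12) + 3.01·e^(−0.0102·2/12) + 3.01·e^(−0.0102·5/12) + 3.01·e^(−0.0102·6/12)
I = 3.0074 + 3.0049 + 2.9972 + 2.9947 = 12.0042
F = (S − I)·e^(rT) = (96.31 − 12.0042) · e^(0.0102·8/12)
= 84.3058 · e^0.006800 = 84.3058 × 1.006823 = €84.88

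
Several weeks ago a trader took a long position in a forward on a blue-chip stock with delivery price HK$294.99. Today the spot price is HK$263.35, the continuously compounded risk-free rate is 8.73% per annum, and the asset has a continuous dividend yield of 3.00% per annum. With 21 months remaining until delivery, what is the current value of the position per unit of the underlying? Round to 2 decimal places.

Current fair forward for the remaining 21 months: F = S·e^((r − q)·T), (r − q) = 0.0873 − 0.0300 = 0.0573
F = 263.35 · e^(0.0573 × 21/12) = 263.35 × 1.105475 = 291.1268
Value of long forward = (F − K)·e^(−rT) = (291.1268 − 294.99) · e^(−0.0873·21/12)
= -3.8632 × 0.858323 = -3.32

-HK$3.32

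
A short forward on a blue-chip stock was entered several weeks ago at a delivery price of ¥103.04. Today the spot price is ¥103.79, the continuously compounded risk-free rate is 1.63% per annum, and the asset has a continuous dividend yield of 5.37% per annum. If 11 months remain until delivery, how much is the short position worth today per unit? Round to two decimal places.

Current fair forward for the remaining 11 months: F = S·e^((r − q)·T), (r − q) = 0.0163 − 0.0537 = -0.0374
F = 103.79 · e^(-0.0374 × 11/12) = 103.79 × 0.966298 = 100.2921
Value of long forward = (F − K)·e^(−rT) = (100.2921 − 103.04) · e^(−0.0163·11/12)
= -2.7479 × 0.985169 = -2.71
Short position value = −(long value) = ¥2.71

¥2.71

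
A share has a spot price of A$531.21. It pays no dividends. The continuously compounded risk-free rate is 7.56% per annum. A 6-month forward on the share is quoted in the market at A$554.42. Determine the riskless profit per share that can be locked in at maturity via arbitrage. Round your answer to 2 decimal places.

A$2.75 per share

Fair forward: F* = S·e^(carry·T), with carry = r = 0.0756
F* = 531.21 · e^(0.0756 × 6/12) = 531.21 · e^0.037800 = 531.21 × 1.038524 = A$551.6743
Market A$554.42 > fair A$551.6743: forward overpriced → cash-and-carry (buy spot, short the forward).
At maturity, profit = |F_mkt − F*| = |554.42 − 551.6743| = A$2.75 per share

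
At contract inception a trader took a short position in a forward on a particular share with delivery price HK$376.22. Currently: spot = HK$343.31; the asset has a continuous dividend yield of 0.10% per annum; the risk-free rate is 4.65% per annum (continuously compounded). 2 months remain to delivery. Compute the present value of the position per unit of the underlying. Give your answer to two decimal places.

HK$30.06

Current fair forward for the remaining 2 months: F = S·e^((r − q)·T), (r − q) = 0.0465 − 0.0010 = 0.0455
F = 343.31 · e^(0.0455 × 2/12) = 343.31 × 1.007612 = 345.9233
Value of long forward = (F − K)·e^(−rT) = (345.9233 − 376.22) · e^(−0.0465·2/12)
= -30.2967 × 0.992280 = -30.06
Short position value = −(long value) = HK$30.06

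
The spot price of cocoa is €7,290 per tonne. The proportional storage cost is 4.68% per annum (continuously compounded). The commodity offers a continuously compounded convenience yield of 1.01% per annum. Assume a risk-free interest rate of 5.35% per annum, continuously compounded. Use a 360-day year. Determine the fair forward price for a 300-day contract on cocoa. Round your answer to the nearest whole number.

Net carry = r + u − y = 0.0535 + 0.0468 − 0.0101 = 0.0902
F = S·e^((r+u−y)T) = 7290 · e^(0.0902 × 300/360) = 7290 · e^0.075167
= 7290 × 1.078064 = €7,859 per tonne

€7,859 per tonne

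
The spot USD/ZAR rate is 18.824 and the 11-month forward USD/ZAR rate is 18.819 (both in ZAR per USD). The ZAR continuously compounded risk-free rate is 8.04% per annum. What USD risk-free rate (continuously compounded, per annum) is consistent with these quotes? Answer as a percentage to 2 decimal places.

F = S·e^((r_ZAR − r_USD)T) ⇒ r_USD = r_ZAR − ln(F/S)/T
ln(18.819/18.824) = -0.000266; /(11/12) = -0.000290
r_USD = 0.0804 + 0.000290 = 0.080690
r_USD = 8.07%

8.07%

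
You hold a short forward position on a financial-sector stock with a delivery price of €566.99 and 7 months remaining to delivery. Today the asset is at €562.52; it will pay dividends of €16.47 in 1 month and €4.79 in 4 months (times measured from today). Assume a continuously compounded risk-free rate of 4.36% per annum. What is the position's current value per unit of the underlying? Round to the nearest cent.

PV(remaining dividends) I = 16.47·e^(−0.0436·1/12) + 4.79·e^(−0.0436·4/12) = 21.1312
Current forward F = (S − I)·e^(rT) = (562.52 − 21.1312)·e^(0.0436·7/12) = 541.3888 × 1.025760 = 555.3350
Value (long) = (F − K)·e^(−rT) = (555.3350 − 566.99) × 0.974887 = -11.3623
Short position value = −(long value) = €11.36

€11.36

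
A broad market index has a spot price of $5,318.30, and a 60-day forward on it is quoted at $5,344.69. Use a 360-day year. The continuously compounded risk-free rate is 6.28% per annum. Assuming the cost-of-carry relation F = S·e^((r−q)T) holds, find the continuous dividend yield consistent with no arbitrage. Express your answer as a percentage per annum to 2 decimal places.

From F = S·e^((r−q)T): (r − q) = ln(F/S)/T
ln(5344.69/5318.30) = ln(1.004962) = 0.004950
(r − q) = 0.004950 / (60/360) = 0.029700
q = r − ln(F/S)/T = 0.0628 − 0.029700 = 0.033100
q = 3.31%

3.31%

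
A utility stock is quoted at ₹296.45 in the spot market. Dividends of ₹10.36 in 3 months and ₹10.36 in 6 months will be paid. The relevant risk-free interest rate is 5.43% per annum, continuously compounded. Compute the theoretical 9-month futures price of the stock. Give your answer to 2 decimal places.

₹287.63

PV(dividends) I = 10.36·e^(−0.0543·3/12) + 10.36·e^(−0.0543·6/12)
I = 10.2203 + 10.0825 = 20.3028
F = (S − I)·e^(rT) = (296.45 − 20.3028) · e^(0.0543·9/12)
= 276.1472 · e^0.040725 = 276.1472 × 1.041566 = ₹287.63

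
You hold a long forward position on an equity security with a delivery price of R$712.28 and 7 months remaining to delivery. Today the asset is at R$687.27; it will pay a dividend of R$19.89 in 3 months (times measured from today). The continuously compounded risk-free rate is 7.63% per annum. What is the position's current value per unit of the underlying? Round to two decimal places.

PV(remaining dividends) I = 19.89·e^(−0.0763·3/12) = 19.5142
Current forward F = (S − I)·e^(rT) = (687.27 − 19.5142)·e^(0.0763·7/12) = 667.7558 × 1.045514 = 698.1480
Value (long) = (F − K)·e^(−rT) = (698.1480 − 712.28) × 0.956468 = -13.5168
Value = -R$13.52

-R$13.52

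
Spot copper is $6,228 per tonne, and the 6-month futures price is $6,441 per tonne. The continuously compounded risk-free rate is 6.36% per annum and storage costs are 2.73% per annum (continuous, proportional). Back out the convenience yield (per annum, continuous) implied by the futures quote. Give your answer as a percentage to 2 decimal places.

F = S·e^((r+u−y)T) ⇒ (r+u−y) = ln(F/S)/T
ln(6441/6228) = 0.033629; /T ⇒ 0.067258
y = r + u − ln(F/S)/T = 0.0636 + 0.0273 − 0.067258 = 0.023642
y = 2.36%

2.36%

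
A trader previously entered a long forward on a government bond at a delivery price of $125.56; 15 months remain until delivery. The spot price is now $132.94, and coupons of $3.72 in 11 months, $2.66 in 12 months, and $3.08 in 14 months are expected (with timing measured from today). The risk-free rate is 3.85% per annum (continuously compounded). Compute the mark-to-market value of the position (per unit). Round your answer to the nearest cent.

PV(remaining coupons) I = 3.72·e^(−0.0385·11/12) + 2.66·e^(−0.0385·12/12) + 3.08·e^(−0.0385·14/12) = 9.0953
Current forward F = (S − I)·e^(rT) = (132.94 − 9.0953)·e^(0.0385·15/12) = 123.8447 × 1.049302 = 129.9505
Value (long) = (F − K)·e^(−rT) = (129.9505 − 125.56) × 0.953015 = 4.1842
Value = $4.18

$4.18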